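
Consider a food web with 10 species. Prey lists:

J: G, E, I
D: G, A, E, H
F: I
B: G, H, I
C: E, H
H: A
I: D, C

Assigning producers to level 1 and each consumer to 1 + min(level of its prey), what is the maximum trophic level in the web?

4

Producers (level 1): G, A, E.
Following each consumer down to its lowest-level prey: G → D → I → F (levels 1 through 4).
All prey of F (I 3) are at level 3 or above, so F is at level 1 + 3 = 4.
Every consumer has at least one prey at level 3 or below, so none exceeds level 4.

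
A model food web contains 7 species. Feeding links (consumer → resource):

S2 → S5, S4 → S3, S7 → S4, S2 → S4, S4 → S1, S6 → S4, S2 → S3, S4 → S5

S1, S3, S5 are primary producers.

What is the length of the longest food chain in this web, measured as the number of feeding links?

2 links

One longest chain: S1 → S4 → S7.
It has 3 species and 2 links.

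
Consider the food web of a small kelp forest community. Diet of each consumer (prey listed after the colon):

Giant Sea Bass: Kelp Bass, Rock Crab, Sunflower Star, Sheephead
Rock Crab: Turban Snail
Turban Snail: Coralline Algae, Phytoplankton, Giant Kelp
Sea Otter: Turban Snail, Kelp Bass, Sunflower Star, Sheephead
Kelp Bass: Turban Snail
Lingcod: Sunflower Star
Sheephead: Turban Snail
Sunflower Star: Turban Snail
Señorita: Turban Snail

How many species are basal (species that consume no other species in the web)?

3

Basal species (no prey listed): Coralline Algae, Phytoplankton, Giant Kelp.
Count: 3.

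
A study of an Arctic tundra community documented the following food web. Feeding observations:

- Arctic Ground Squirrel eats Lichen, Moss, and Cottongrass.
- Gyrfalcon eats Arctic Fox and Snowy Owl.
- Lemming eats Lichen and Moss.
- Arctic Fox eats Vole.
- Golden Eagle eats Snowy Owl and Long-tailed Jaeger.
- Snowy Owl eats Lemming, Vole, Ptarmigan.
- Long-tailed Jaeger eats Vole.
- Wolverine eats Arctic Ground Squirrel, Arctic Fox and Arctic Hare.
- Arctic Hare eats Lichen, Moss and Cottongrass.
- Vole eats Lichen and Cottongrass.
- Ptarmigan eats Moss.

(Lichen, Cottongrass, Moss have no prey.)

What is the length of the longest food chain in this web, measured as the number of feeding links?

One longest chain: Lichen → Vole → Arctic Fox → Gyrfalcon.
It has 4 species and 3 links.

3 links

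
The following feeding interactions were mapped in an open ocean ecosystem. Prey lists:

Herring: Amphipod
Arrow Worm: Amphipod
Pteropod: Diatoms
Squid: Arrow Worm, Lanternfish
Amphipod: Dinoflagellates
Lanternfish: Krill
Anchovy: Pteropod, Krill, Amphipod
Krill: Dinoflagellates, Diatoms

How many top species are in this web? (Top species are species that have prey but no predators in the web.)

3

Top species (has prey, but nothing eats it): Anchovy, Herring, Squid.
Count: 3.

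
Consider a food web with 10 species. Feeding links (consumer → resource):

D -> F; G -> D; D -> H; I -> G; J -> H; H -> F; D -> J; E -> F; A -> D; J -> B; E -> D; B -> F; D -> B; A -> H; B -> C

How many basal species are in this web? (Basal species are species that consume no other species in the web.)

2

Basal species (no prey listed): C, F.
Count: 2.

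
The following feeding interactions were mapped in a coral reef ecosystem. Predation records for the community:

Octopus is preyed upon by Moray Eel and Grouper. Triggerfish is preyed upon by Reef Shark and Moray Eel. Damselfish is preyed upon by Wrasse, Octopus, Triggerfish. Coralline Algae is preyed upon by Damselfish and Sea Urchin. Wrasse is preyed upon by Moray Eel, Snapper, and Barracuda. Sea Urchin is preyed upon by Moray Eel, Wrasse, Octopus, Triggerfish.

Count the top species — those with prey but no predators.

5

Top species (has prey, but nothing eats it): Snapper, Moray Eel, Reef Shark, Barracuda, Grouper.
Count: 5.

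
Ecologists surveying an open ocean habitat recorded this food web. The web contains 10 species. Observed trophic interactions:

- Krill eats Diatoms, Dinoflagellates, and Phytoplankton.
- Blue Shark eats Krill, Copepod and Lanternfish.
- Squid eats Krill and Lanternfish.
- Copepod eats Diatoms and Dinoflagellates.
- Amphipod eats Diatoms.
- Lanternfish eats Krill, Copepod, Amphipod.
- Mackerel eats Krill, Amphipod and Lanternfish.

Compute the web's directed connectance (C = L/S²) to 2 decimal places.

The web has S = 10 species and L = 17 feeding links.
C = L / S² = 17 / 100 = 0.1700 ≈ 0.17.

C = 0.17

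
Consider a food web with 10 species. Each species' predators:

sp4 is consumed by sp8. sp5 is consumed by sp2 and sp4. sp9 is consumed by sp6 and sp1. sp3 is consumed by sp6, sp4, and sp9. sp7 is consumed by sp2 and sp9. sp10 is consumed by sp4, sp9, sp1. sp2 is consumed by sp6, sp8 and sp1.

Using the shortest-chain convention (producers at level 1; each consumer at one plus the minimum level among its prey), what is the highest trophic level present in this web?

Producers (level 1): sp7, sp3, sp10, sp5.
Following each consumer down to its lowest-level prey: sp7 → sp2 → sp8 (levels 1 through 3).
All prey of sp8 (sp2 2, sp4 2) are at level 2 or above, so sp8 is at level 1 + 2 = 3.
Every consumer has at least one prey at level 2 or below, so none exceeds level 3.

3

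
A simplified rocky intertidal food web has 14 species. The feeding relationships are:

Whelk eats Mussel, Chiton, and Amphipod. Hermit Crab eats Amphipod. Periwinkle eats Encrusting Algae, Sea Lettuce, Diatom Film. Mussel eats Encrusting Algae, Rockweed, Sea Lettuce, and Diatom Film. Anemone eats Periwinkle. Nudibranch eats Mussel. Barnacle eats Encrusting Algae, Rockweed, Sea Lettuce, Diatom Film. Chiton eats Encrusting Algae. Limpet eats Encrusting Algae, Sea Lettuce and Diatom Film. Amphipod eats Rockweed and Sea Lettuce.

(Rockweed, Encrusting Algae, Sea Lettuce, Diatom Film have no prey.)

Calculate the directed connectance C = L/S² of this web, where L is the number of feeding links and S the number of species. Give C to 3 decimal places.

C = 0.117

The web has S = 14 species and L = 23 feeding links.
C = L / S² = 23 / 196 = 0.1173 ≈ 0.117.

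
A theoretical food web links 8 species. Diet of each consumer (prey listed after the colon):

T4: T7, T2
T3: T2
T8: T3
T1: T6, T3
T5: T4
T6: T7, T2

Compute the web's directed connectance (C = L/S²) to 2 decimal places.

C = 0.14

The web has S = 8 species and L = 9 feeding links.
C = L / S² = 9 / 64 = 0.1406 ≈ 0.14.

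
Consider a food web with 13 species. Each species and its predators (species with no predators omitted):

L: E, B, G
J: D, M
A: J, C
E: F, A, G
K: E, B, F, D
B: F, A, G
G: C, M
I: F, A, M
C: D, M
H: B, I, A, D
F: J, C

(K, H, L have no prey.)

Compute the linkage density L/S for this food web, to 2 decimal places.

There are L = 30 links among S = 13 species.
L/S = 30/13 = 2.3077 ≈ 2.31.

L/S = 2.31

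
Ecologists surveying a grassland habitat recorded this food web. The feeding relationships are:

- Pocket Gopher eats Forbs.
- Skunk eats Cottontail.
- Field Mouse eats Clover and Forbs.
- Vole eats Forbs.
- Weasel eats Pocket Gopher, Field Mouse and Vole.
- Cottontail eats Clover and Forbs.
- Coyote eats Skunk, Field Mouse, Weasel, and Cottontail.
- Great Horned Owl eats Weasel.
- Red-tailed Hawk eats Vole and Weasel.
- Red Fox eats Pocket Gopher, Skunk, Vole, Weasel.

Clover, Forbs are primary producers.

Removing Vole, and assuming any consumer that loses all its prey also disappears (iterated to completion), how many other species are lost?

Remove Vole.
Every predator of it retains at least one other prey: Weasel still has Field Mouse, Pocket Gopher; Red-tailed Hawk still has Weasel; Red Fox still has Pocket Gopher, Skunk, Weasel.
No consumer loses all prey, so no secondary extinctions occur.

0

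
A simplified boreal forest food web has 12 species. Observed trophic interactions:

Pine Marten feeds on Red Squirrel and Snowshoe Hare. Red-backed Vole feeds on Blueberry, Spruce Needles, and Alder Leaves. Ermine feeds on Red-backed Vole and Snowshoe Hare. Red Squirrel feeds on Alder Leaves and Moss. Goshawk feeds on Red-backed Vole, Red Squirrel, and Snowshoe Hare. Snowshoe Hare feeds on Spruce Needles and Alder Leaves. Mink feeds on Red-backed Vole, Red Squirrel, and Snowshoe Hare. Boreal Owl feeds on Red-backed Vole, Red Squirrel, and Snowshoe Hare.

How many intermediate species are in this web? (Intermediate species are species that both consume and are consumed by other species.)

Intermediate species (has both prey and predators): Red-backed Vole, Red Squirrel, Snowshoe Hare.
Count: 3.

3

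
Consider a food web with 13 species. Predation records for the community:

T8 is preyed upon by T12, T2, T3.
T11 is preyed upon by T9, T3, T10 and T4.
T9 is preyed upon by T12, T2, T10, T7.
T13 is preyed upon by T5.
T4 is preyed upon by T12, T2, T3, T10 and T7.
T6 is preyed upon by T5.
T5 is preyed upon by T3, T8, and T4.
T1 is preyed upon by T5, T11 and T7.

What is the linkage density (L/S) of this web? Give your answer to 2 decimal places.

L/S = 1.85

There are L = 24 links among S = 13 species.
L/S = 24/13 = 1.8462 ≈ 1.85.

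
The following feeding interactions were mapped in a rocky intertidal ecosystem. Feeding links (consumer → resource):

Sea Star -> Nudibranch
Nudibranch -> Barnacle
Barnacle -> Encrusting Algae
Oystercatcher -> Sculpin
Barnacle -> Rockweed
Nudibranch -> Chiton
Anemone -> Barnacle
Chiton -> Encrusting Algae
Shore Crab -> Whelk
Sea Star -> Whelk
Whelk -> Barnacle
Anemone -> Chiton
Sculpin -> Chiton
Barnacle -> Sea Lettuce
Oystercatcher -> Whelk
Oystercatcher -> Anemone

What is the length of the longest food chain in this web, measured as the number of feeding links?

3 links

One longest chain: Encrusting Algae → Chiton → Sculpin → Oystercatcher.
It has 4 species and 3 links.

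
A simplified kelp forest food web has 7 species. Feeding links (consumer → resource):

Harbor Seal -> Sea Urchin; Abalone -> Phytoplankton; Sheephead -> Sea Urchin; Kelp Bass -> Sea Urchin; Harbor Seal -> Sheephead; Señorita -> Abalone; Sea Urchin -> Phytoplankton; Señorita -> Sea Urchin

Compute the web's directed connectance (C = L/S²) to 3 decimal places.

The web has S = 7 species and L = 8 feeding links.
C = L / S² = 8 / 49 = 0.1633 ≈ 0.163.

C = 0.163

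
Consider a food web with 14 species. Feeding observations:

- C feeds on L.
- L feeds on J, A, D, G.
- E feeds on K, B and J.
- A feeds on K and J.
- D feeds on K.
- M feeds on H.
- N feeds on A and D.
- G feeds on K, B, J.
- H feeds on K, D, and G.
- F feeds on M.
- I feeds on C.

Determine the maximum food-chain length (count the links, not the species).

One longest chain: K → D → L → C → I.
It has 5 species and 4 links.

4 links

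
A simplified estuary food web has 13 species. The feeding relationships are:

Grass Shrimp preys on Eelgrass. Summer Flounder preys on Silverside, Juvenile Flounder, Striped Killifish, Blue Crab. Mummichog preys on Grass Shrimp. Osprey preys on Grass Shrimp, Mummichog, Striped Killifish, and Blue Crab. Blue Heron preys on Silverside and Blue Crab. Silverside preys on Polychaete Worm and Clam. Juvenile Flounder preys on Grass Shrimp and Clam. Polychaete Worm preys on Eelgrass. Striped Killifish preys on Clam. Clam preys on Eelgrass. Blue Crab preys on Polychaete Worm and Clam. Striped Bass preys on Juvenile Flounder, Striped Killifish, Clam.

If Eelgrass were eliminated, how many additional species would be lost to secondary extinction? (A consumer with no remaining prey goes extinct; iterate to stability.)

Remove Eelgrass.
Round 1: Grass Shrimp (all prey gone), Clam (all prey gone), Polychaete Worm (all prey gone) → extinct.
Round 2: Striped Killifish (all prey gone), Silverside (all prey gone), Juvenile Flounder (all prey gone), Blue Crab (all prey gone), Mummichog (all prey gone) → extinct.
Round 3: Summer Flounder (all prey gone), Striped Bass (all prey gone), Blue Heron (all prey gone), Osprey (all prey gone) → extinct.
No further losses. Total secondary extinctions: 12.

12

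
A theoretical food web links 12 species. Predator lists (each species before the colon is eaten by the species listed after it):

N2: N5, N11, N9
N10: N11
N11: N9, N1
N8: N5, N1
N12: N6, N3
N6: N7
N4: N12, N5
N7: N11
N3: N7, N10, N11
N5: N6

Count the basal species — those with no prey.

Basal species (no prey listed): N4, N8, N2.
Count: 3.

3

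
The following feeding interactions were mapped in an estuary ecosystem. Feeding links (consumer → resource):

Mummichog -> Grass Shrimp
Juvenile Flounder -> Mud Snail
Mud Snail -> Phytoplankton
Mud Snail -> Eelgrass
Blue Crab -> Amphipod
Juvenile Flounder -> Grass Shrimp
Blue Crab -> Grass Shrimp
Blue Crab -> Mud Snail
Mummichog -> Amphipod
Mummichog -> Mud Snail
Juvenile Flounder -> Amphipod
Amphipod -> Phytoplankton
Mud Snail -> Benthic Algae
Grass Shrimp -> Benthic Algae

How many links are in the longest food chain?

2 links

One longest chain: Phytoplankton → Amphipod → Mummichog.
It has 3 species and 2 links.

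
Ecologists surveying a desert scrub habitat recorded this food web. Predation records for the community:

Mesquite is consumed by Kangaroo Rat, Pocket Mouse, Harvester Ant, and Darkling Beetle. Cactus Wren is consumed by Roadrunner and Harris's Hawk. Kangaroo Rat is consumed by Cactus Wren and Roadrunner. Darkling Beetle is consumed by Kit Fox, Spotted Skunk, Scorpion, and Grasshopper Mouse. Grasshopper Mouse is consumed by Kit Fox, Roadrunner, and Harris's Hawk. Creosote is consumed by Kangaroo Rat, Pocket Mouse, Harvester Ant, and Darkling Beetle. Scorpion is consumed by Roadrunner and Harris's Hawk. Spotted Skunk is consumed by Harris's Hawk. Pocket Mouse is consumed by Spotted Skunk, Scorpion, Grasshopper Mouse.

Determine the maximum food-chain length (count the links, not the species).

One longest chain: Mesquite → Darkling Beetle → Grasshopper Mouse → Kit Fox.
It has 4 species and 3 links.

3 links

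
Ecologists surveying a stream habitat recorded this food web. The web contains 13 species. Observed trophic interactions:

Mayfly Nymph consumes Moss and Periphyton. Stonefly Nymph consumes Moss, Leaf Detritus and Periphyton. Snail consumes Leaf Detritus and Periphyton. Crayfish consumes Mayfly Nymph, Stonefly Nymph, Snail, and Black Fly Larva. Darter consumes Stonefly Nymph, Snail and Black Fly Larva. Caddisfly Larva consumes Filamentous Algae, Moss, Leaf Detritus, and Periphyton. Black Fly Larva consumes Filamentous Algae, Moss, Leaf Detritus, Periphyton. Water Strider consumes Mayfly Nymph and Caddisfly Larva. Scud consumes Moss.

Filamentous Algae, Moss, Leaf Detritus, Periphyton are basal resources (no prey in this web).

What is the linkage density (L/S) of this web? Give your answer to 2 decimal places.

L/S = 1.92

There are L = 25 links among S = 13 species.
L/S = 25/13 = 1.9231 ≈ 1.92.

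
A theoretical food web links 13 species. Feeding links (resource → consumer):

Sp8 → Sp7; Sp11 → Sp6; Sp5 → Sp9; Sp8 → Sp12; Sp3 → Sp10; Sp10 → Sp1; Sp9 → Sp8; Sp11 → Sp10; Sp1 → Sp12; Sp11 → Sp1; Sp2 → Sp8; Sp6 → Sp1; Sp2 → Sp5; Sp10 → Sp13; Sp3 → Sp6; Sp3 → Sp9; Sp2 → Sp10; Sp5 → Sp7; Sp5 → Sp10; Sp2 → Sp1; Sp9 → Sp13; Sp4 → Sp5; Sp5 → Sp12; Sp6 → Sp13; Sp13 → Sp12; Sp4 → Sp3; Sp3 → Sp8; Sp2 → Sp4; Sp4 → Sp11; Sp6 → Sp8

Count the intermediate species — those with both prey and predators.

Intermediate species (has both prey and predators): Sp4, Sp11, Sp3, Sp5, Sp10, Sp9, Sp6, Sp1, Sp13, Sp8.
Count: 10.

10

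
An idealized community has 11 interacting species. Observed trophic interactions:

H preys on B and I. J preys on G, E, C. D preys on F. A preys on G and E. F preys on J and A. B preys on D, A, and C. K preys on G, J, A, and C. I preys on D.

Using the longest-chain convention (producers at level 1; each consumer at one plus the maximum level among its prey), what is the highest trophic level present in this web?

6

Producers (level 1): C, G, E.
C → J → F → D → I → H gives H level 6.
No species has a prey at level 6, so no species reaches level 7.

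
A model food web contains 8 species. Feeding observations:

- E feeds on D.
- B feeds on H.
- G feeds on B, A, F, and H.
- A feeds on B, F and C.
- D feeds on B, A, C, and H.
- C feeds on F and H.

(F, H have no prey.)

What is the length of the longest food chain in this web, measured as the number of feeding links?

4 links

One longest chain: H → B → A → D → E.
It has 5 species and 4 links.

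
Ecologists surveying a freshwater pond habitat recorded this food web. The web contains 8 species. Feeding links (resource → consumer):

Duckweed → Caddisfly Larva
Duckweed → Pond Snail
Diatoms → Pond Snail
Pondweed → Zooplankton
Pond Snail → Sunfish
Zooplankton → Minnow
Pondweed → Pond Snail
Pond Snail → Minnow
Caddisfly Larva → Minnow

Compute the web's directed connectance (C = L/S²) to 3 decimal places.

C = 0.141

The web has S = 8 species and L = 9 feeding links.
C = L / S² = 9 / 64 = 0.1406 ≈ 0.141.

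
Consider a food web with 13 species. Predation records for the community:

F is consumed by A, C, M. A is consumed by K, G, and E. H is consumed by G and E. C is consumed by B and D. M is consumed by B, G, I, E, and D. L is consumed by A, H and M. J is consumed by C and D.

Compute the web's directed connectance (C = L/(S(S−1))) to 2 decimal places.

C = 0.13

The web has S = 13 species and L = 20 feeding links.
C = L / (S(S−1)) = 20 / 156 = 0.1282 ≈ 0.13.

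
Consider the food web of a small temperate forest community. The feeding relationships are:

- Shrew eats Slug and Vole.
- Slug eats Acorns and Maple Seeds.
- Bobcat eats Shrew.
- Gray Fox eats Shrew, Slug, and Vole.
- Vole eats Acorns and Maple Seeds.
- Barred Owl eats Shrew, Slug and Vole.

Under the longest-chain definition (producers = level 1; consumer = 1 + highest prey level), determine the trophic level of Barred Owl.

Acorns is a producer → level 1.
Vole eats Acorns (level 1); other prey at levels: Maple Seeds 1 → level 2.
Shrew eats Vole (level 2); other prey at levels: Slug 2 → level 3.
Barred Owl eats Shrew (level 3); other prey at levels: Vole 2, Slug 2 → level 4.

Trophic level 4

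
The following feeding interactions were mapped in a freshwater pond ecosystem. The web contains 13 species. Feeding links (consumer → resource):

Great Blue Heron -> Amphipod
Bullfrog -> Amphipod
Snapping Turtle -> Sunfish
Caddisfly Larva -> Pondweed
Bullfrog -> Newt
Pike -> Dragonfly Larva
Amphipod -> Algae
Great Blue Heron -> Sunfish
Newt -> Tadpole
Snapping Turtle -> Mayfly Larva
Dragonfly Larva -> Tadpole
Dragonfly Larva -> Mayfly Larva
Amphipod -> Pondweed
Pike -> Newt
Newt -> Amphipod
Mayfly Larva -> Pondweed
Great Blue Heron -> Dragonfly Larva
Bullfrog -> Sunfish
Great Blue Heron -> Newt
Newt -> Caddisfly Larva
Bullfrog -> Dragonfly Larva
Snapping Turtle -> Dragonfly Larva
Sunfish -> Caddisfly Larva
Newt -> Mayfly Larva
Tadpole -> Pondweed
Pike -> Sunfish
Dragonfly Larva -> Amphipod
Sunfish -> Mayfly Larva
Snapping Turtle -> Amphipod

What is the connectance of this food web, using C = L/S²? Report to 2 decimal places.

C = 0.17

The web has S = 13 species and L = 29 feeding links.
C = L / S² = 29 / 169 = 0.1716 ≈ 0.17.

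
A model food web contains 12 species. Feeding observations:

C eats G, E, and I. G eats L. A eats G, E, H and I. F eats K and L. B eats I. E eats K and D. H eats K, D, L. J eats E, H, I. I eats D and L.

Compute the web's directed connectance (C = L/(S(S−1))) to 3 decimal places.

The web has S = 12 species and L = 21 feeding links.
C = L / (S(S−1)) = 21 / 132 = 0.1591 ≈ 0.159.

C = 0.159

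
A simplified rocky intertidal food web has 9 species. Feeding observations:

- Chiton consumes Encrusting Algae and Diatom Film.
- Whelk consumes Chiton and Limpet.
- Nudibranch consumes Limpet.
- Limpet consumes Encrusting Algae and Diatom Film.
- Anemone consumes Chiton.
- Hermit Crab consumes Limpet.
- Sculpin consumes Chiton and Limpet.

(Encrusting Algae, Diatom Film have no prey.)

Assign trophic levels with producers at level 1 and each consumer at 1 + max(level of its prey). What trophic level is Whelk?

Trophic level 3

Encrusting Algae is a producer → level 1.
Limpet eats Encrusting Algae (level 1); other prey at levels: Diatom Film 1 → level 2.
Whelk eats Limpet (level 2); other prey at levels: Chiton 2 → level 3.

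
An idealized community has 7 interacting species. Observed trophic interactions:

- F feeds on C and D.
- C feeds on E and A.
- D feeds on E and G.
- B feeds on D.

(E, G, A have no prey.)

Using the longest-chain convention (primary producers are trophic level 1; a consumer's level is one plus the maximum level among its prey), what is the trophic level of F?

Trophic level 3

E is a producer → level 1.
D eats E (level 1); other prey at levels: G 1 → level 2.
F eats D (level 2); other prey at levels: C 2 → level 3.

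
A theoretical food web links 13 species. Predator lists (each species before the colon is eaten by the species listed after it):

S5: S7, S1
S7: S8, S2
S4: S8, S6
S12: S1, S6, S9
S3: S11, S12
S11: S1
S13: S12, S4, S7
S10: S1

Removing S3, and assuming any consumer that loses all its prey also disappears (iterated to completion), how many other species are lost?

Remove S3.
Round 1: S11 (all prey gone) → extinct.
No further losses. Total secondary extinctions: 1.

1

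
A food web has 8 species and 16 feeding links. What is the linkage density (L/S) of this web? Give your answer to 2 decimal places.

There are L = 16 links among S = 8 species.
L/S = 16/8 = 2.0000 ≈ 2.00.

L/S = 2.00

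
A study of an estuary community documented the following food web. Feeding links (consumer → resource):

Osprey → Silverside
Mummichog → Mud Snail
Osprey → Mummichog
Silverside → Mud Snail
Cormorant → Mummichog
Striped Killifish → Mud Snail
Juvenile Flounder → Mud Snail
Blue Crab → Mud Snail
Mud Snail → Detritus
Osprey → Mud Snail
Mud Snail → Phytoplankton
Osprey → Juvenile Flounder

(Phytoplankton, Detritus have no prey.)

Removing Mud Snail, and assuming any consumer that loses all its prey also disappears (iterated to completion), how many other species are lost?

Remove Mud Snail.
Round 1: Mummichog (all prey gone), Silverside (all prey gone), Juvenile Flounder (all prey gone), Striped Killifish (all prey gone), Blue Crab (all prey gone) → extinct.
Round 2: Cormorant (all prey gone), Osprey (all prey gone) → extinct.
No further losses. Total secondary extinctions: 7.

7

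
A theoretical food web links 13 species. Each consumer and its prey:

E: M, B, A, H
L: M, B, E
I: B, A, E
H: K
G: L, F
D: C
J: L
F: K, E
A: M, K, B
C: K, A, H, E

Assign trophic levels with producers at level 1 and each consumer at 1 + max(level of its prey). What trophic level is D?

Trophic level 5

M is a producer → level 1.
A eats M (level 1); other prey at levels: K 1, B 1 → level 2.
E eats A (level 2); other prey at levels: M 1, B 1, H 2 → level 3.
C eats E (level 3); other prey at levels: K 1, A 2, H 2 → level 4.
D eats C → level 5.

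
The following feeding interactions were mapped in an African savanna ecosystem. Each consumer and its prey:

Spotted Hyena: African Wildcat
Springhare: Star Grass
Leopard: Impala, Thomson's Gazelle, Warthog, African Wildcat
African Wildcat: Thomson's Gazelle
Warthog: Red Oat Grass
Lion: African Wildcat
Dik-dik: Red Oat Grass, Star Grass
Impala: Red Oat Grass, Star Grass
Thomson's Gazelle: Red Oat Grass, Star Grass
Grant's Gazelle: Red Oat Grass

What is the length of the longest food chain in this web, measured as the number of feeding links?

3 links

One longest chain: Red Oat Grass → Thomson's Gazelle → African Wildcat → Spotted Hyena.
It has 4 species and 3 links.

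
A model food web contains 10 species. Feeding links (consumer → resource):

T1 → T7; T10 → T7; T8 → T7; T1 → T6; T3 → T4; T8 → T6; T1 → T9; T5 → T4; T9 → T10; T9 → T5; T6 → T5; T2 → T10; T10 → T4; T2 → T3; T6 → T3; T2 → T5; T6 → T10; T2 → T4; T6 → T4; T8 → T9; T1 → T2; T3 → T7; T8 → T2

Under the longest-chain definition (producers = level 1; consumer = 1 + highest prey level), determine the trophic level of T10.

T7 is a producer → level 1.
T10 eats T7 (level 1); other prey at levels: T4 1 → level 2.

Trophic level 2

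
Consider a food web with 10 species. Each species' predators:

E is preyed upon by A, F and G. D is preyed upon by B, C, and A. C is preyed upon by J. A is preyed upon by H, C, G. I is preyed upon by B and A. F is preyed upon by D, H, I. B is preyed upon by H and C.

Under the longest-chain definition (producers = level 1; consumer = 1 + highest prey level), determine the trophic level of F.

Trophic level 2

E is a producer → level 1.
F eats E → level 2.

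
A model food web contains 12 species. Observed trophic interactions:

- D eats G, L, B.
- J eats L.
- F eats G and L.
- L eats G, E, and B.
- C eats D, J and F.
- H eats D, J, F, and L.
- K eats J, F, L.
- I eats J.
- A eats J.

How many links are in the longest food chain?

3 links

One longest chain: G → L → J → K.
It has 4 species and 3 links.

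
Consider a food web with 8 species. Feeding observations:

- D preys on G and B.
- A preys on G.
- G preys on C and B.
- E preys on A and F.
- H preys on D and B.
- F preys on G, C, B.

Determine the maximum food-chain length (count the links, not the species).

3 links

One longest chain: B → G → D → H.
It has 4 species and 3 links.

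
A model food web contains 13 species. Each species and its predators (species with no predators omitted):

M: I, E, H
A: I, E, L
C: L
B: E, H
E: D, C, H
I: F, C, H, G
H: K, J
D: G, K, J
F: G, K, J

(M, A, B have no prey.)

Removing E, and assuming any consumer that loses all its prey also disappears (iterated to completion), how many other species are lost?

1

Remove E.
Round 1: D (all prey gone) → extinct.
No further losses. Total secondary extinctions: 1.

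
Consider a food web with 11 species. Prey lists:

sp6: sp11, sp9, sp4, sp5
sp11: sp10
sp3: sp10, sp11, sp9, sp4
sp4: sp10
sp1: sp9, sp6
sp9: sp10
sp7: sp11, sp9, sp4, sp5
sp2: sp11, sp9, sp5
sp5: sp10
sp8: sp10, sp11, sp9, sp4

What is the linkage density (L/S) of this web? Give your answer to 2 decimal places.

L/S = 2.27

There are L = 25 links among S = 11 species.
L/S = 25/11 = 2.2727 ≈ 2.27.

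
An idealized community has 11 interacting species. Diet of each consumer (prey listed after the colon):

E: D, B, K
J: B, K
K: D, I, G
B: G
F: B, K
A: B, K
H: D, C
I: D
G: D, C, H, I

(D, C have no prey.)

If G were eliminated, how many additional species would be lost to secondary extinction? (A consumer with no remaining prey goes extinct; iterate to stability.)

1

Remove G.
Round 1: B (all prey gone) → extinct.
No further losses. Total secondary extinctions: 1.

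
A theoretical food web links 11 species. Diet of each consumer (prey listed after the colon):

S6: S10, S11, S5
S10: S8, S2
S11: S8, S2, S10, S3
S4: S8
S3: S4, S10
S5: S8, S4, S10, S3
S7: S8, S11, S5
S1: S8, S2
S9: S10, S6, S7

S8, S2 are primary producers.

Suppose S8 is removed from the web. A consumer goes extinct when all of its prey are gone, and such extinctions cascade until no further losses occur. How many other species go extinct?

Remove S8.
Round 1: S4 (all prey gone) → extinct.
No further losses. Total secondary extinctions: 1.

1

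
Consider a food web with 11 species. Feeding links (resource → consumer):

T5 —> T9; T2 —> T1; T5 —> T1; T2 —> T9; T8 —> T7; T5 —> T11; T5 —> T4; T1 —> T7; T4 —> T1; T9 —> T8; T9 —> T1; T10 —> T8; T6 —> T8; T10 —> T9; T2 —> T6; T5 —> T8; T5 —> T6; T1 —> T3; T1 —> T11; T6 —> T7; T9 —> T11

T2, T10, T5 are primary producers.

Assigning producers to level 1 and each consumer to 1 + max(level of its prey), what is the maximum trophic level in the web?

4

Producers (level 1): T2, T10, T5.
T2 → T9 → T1 → T3 gives T3 level 4.
No species has a prey at level 4, so no species reaches level 5.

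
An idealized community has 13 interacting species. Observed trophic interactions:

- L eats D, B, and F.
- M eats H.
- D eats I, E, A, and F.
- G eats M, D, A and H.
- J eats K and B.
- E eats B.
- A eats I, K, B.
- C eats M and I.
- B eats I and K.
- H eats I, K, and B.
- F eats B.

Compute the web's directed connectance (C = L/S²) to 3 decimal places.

The web has S = 13 species and L = 26 feeding links.
C = L / S² = 26 / 169 = 0.1538 ≈ 0.154.

C = 0.154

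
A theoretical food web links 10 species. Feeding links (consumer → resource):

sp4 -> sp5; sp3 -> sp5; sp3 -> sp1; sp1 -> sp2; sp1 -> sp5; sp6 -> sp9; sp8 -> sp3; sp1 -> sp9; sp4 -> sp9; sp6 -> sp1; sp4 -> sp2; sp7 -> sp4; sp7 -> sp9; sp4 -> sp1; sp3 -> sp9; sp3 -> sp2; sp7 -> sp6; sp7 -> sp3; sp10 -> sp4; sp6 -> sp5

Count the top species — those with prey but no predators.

3

Top species (has prey, but nothing eats it): sp10, sp7, sp8.
Count: 3.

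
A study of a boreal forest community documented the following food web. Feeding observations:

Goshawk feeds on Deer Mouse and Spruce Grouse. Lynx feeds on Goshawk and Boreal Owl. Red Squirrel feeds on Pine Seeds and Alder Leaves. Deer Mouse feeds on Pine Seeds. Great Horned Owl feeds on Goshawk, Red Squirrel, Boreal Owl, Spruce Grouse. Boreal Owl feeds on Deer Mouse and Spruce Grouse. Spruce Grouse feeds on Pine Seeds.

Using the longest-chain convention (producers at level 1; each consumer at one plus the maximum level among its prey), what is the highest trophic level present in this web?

4

Producers (level 1): Alder Leaves, Pine Seeds.
Pine Seeds → Deer Mouse → Goshawk → Lynx gives Lynx level 4.
No species has a prey at level 4, so no species reaches level 5.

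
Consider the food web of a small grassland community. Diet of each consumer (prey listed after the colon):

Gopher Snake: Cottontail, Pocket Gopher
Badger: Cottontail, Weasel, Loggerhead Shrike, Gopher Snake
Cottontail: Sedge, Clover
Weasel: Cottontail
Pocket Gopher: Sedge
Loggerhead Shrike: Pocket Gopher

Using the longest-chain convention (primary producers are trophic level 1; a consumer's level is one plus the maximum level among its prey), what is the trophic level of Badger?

Sedge is a producer → level 1.
Cottontail eats Sedge (level 1); other prey at levels: Clover 1 → level 2.
Weasel eats Cottontail → level 3.
Badger eats Weasel (level 3); other prey at levels: Cottontail 2, Loggerhead Shrike 3, Gopher Snake 3 → level 4.

Trophic level 4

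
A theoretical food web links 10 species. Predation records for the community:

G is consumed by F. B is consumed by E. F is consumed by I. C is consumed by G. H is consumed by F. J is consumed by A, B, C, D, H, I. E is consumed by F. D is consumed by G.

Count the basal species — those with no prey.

1

Basal species (no prey listed): J.
Count: 1.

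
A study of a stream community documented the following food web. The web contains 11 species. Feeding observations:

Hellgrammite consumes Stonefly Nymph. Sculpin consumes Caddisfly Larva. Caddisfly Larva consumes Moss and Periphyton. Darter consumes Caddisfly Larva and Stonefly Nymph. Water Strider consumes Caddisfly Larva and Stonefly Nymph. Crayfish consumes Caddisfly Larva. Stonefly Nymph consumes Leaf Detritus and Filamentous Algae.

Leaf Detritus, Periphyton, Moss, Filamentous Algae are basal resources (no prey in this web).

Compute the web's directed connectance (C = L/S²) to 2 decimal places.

The web has S = 11 species and L = 11 feeding links.
C = L / S² = 11 / 121 = 0.0909 ≈ 0.09.

C = 0.09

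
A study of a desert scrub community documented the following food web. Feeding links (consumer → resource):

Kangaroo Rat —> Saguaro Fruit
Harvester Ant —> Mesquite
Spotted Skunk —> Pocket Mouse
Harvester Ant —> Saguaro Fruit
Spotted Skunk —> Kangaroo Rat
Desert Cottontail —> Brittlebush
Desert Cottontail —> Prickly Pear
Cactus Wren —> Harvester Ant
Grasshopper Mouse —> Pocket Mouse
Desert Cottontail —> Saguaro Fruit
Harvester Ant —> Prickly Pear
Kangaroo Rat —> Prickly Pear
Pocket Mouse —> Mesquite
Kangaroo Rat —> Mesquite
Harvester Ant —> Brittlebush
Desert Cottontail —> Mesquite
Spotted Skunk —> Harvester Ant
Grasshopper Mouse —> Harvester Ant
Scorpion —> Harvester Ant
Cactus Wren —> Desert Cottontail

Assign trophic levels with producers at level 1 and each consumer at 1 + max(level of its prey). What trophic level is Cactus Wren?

Mesquite is a producer → level 1.
Harvester Ant eats Mesquite (level 1); other prey at levels: Prickly Pear 1, Saguaro Fruit 1, Brittlebush 1 → level 2.
Cactus Wren eats Harvester Ant (level 2); other prey at levels: Desert Cottontail 2 → level 3.

Trophic level 3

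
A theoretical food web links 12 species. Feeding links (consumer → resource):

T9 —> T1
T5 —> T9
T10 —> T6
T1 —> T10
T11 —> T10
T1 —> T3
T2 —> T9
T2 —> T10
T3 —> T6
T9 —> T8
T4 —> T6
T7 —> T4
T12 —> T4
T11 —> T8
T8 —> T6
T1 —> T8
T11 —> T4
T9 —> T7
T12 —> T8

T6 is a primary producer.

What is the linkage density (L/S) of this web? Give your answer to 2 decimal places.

L/S = 1.58

There are L = 19 links among S = 12 species.
L/S = 19/12 = 1.5833 ≈ 1.58.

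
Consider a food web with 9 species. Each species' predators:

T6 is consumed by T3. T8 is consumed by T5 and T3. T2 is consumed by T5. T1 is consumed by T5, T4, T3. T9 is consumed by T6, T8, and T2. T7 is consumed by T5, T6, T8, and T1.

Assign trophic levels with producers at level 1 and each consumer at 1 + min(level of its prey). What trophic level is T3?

Trophic level 3

T7 is a producer → level 1.
T1 eats T7 → level 2.
T3 eats T1 → level 3.
No prey of T3 is below level 2, so 3 is the minimum.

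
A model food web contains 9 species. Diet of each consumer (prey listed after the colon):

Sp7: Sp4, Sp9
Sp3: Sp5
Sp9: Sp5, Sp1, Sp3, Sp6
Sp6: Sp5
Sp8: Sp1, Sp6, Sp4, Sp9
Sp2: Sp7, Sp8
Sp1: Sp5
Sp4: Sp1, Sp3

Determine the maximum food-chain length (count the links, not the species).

One longest chain: Sp5 → Sp1 → Sp4 → Sp7 → Sp2.
It has 5 species and 4 links.

4 links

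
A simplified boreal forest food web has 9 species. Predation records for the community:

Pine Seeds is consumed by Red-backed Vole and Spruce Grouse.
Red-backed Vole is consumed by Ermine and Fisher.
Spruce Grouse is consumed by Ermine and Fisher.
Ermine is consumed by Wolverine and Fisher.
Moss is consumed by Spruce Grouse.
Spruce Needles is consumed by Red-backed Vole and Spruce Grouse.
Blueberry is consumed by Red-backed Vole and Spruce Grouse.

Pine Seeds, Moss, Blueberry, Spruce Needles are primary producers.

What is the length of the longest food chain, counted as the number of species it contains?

One longest chain: Pine Seeds → Red-backed Vole → Ermine → Wolverine.
It has 4 species and 3 links.

4 species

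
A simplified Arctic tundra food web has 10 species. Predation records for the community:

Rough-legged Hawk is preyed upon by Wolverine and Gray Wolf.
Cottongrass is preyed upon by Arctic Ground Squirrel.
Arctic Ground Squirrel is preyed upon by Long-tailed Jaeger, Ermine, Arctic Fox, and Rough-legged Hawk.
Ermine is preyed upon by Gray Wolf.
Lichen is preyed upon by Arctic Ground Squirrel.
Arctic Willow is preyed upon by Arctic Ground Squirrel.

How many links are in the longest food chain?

One longest chain: Arctic Willow → Arctic Ground Squirrel → Rough-legged Hawk → Wolverine.
It has 4 species and 3 links.

3 links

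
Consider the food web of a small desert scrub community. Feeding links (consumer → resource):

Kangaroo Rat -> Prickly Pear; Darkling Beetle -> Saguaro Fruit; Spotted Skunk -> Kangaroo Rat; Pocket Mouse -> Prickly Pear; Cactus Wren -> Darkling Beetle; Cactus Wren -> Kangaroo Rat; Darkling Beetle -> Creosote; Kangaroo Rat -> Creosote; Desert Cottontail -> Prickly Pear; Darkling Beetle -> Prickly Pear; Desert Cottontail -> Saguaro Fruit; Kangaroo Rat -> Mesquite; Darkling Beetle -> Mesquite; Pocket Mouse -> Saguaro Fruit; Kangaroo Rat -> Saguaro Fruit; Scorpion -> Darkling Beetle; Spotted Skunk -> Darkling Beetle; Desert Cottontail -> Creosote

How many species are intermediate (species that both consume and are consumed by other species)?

2

Intermediate species (has both prey and predators): Kangaroo Rat, Darkling Beetle.
Count: 2.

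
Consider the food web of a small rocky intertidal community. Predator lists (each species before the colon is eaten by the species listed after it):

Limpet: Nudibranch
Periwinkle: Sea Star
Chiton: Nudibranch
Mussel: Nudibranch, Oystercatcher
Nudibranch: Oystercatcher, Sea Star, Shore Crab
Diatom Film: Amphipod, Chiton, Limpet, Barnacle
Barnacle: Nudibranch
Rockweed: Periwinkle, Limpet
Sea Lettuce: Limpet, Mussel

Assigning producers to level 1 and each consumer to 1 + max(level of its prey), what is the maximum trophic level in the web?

Producers (level 1): Diatom Film, Sea Lettuce, Rockweed.
Diatom Film → Barnacle → Nudibranch → Shore Crab gives Shore Crab level 4.
No species has a prey at level 4, so no species reaches level 5.

4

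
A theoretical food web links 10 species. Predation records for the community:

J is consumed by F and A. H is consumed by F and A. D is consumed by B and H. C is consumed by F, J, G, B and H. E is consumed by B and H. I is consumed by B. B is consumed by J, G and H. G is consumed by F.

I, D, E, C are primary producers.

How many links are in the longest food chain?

One longest chain: I → B → J → A.
It has 4 species and 3 links.

3 links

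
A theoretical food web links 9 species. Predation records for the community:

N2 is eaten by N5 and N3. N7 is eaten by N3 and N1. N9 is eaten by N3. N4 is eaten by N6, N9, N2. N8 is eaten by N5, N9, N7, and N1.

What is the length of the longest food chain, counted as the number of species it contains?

3 species

One longest chain: N8 → N7 → N1.
It has 3 species and 2 links.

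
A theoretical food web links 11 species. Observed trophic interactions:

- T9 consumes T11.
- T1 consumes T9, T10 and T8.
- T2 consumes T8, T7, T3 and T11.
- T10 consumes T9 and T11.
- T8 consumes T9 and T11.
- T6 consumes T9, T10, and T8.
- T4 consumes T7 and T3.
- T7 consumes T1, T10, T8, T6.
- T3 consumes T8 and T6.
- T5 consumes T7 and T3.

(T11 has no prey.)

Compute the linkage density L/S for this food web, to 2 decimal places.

L/S = 2.27

There are L = 25 links among S = 11 species.
L/S = 25/11 = 2.2727 ≈ 2.27.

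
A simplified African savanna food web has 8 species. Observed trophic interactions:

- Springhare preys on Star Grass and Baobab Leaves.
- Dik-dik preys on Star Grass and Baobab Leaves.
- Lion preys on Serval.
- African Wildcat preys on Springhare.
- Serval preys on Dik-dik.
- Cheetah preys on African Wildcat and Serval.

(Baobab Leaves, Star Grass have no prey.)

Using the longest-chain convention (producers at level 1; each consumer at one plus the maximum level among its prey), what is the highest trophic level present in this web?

Producers (level 1): Baobab Leaves, Star Grass.
Baobab Leaves → Dik-dik → Serval → Cheetah gives Cheetah level 4.
No species has a prey at level 4, so no species reaches level 5.

4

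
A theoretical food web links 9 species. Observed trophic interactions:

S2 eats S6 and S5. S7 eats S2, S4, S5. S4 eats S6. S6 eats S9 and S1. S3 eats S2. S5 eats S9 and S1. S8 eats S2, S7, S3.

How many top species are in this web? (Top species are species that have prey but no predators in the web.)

Top species (has prey, but nothing eats it): S8.
Count: 1.

1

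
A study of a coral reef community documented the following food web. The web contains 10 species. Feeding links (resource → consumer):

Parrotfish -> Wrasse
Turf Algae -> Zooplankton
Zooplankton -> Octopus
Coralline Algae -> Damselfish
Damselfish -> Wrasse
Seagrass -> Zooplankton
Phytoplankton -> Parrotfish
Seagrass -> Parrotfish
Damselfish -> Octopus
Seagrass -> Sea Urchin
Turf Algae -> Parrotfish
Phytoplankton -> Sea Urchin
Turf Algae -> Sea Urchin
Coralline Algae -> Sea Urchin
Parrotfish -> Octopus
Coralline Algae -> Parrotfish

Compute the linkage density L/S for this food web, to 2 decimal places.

There are L = 16 links among S = 10 species.
L/S = 16/10 = 1.6000 ≈ 1.60.

L/S = 1.60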